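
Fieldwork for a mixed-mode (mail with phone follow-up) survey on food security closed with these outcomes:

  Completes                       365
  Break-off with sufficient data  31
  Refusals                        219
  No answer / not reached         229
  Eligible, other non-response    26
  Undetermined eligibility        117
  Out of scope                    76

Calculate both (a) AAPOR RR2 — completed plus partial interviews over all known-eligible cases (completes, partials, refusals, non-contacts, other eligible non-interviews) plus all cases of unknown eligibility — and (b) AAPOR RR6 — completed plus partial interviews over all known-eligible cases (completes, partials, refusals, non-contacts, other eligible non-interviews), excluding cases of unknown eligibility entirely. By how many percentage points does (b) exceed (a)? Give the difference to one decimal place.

Top: 365 + 31 = 396
Denom: 365 + 31 + 219 + 229 + 26 + 117 = 987
RR2 = 396 / 987 = 0.4012
Denom: 365 + 31 + 219 + 229 + 26 = 870
RR6 = 396 / 870 = 0.4552
Difference = 45.52 − 40.12 = 5.40 percentage points

5.4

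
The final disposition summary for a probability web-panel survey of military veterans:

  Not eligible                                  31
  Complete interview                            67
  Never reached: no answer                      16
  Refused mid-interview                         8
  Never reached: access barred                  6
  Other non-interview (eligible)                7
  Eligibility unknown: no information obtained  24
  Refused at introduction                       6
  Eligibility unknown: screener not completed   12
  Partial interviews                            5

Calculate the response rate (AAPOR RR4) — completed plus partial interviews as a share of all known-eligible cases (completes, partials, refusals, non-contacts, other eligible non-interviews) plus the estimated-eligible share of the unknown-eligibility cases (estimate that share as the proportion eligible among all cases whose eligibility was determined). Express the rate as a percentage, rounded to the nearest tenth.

50.2%

Refused = 6 + 8 = 14
Never reached = 16 + 6 = 22
Undetermined eligibility = 12 + 24 = 36
Numerator: 67 + 5 = 72
Known eligible: 67 + 5 + 14 + 22 + 7 = 115
e = 115 / (115 + 31) = 115 / 146 = 0.7877
e × U: 0.7877 × 36 = 28.36
Denom: 115 + 28.36 = 143.36
RR4 = 72 / 143.36 = 0.5022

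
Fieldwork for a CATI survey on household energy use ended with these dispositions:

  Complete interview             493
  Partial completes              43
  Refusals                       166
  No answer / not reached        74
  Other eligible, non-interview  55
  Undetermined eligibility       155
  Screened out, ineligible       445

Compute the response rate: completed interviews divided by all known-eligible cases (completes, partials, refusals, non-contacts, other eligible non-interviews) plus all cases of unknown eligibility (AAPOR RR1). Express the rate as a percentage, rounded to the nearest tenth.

50.0%

Top → 493
Denom → 493 + 43 + 166 + 74 + 55 + 155 = 986
RR1 = 493 / 986 = 0.5000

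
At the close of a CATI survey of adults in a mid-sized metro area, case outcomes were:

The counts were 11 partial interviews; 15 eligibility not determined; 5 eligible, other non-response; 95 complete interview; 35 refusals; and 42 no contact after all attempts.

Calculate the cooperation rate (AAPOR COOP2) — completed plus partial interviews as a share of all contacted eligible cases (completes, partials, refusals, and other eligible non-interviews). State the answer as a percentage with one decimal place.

72.6%

Top: 95 + 11 = 106
Base: 95 + 11 + 35 + 5 = 146
COOP2 = 106 / 146 = 0.7260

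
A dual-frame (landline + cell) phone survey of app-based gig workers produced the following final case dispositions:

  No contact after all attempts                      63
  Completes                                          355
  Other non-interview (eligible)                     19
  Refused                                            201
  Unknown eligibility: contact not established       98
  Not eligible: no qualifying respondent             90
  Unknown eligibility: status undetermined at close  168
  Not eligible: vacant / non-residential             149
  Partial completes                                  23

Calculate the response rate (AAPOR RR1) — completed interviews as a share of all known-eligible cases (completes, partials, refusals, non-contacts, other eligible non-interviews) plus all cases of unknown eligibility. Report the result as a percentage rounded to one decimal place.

Eligibility not determined = 98 + 168 = 266
Ineligible = 90 + 149 = 239
Numerator → 355
Base → 355 + 23 + 201 + 63 + 19 + 266 = 927
RR1 = 355 / 927 = 0.3830

38.3%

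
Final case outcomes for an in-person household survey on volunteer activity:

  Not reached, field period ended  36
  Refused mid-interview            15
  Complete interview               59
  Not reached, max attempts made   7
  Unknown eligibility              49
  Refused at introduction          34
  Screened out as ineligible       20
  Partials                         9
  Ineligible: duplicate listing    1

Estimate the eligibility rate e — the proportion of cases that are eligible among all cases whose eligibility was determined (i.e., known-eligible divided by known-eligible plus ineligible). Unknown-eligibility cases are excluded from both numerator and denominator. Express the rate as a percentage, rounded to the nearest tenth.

Refused = 34 + 15 = 49
No contact after all attempts = 36 + 7 = 43
Ineligible = 20 + 1 = 21
Eligible (known) → 59 + 9 + 49 + 43 = 160
e = 160 / (160 + 21) = 160 / 181 = 0.8840

88.4%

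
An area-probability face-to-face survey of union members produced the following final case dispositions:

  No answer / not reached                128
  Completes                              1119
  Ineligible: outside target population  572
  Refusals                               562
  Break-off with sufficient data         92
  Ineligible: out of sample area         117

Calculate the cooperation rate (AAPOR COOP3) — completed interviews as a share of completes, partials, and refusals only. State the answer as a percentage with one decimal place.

Ineligible = 572 + 117 = 689
Num: 1119
Base: 1119 + 92 + 562 = 1773
COOP3 = 1119 / 1773 = 0.6311

63.1%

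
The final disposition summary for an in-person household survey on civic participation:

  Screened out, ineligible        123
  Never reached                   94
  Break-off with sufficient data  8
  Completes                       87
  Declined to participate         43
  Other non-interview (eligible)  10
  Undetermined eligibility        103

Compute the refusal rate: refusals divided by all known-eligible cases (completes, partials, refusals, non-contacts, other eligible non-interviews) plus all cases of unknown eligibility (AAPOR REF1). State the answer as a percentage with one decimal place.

Top: 43
Denominator: 87 + 8 + 43 + 94 + 10 + 103 = 345
REF1 = 43 / 345 = 0.1246

12.5%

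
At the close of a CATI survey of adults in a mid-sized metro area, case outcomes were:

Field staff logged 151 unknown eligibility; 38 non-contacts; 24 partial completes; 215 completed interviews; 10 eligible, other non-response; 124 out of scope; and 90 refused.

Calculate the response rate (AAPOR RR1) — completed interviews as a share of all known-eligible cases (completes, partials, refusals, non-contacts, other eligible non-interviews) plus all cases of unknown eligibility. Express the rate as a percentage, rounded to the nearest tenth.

40.7%

Num → 215
Denominator → 215 + 24 + 90 + 38 + 10 + 151 = 528
RR1 = 215 / 528 = 0.4072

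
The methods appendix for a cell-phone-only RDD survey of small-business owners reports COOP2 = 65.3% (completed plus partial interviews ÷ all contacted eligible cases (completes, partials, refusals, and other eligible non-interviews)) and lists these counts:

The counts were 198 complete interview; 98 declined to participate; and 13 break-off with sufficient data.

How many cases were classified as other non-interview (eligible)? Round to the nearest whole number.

Num → 198 + 13 = 211
COOP2 = 211 / D = 0.653
D = 211 / 0.653 = 323.1
Remaining denominator categories sum to 309
other non-interview (eligible) = 323.1 − 309 ≈ 14

14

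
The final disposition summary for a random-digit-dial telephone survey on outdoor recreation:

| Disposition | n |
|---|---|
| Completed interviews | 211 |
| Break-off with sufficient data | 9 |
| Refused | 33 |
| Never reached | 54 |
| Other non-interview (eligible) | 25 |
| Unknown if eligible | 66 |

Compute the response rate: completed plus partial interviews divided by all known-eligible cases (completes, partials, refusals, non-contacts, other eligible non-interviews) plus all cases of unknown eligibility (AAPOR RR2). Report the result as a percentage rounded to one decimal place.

Num: 211 + 9 = 220
Denom: 211 + 9 + 33 + 54 + 25 + 66 = 398
RR2 = 220 / 398 = 0.5528

55.3%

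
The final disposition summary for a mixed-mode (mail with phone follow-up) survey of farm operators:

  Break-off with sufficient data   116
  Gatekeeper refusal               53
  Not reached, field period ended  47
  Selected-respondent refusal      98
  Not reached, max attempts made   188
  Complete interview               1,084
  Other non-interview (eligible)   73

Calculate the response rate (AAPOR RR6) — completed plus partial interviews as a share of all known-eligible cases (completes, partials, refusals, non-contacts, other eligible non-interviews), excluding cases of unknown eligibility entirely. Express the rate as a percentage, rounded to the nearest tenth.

72.3%

Refusal or break-off = 53 + 98 = 151
No answer / not reached = 47 + 188 = 235
Numerator = 1084 + 116 = 1200
Denom = 1084 + 116 + 151 + 235 + 73 = 1659
RR6 = 1200 / 1659 = 0.7233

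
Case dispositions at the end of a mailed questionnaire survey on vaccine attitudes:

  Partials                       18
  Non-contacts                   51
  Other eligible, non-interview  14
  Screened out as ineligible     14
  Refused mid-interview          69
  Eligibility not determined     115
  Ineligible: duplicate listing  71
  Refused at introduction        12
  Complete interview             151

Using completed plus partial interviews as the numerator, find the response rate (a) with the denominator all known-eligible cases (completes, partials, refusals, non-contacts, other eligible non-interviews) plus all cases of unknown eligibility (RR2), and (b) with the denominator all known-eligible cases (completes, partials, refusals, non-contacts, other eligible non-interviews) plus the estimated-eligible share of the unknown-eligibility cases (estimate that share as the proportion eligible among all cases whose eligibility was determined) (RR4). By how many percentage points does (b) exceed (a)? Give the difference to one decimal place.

Refusal or break-off = 12 + 69 = 81
Out of scope = 14 + 71 = 85
Top = 151 + 18 = 169
Denominator = 151 + 18 + 81 + 51 + 14 + 115 = 430
RR2 = 169 / 430 = 0.3930
Known eligible = 151 + 18 + 81 + 51 + 14 = 315
e = 315 / (315 + 85) = 315 / 400 = 0.7875
Eligible share of unknowns = 0.7875 × 115 = 90.56
Denominator = 315 + 90.56 = 405.56
RR4 = 169 / 405.56 = 0.4167
Difference = 41.67 − 39.30 = 2.37 percentage points

2.4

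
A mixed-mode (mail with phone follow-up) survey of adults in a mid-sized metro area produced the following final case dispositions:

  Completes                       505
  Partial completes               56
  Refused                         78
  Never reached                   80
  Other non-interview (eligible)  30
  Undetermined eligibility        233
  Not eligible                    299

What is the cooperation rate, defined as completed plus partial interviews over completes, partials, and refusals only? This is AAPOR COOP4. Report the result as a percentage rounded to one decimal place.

Num → 505 + 56 = 561
Denominator → 505 + 56 + 78 = 639
COOP4 = 561 / 639 = 0.8779

87.8%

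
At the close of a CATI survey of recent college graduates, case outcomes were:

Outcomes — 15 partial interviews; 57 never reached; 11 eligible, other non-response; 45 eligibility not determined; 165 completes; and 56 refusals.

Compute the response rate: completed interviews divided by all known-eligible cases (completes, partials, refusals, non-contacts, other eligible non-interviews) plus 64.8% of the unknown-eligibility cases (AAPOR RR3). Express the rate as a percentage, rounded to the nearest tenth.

49.5%

Numerator = 165
Determined eligible = 165 + 15 + 56 + 57 + 11 = 304
Eligible share of unknowns = 0.6480 × 45 = 29.16
Denom = 304 + 29.16 = 333.16
RR3 = 165 / 333.16 = 0.4953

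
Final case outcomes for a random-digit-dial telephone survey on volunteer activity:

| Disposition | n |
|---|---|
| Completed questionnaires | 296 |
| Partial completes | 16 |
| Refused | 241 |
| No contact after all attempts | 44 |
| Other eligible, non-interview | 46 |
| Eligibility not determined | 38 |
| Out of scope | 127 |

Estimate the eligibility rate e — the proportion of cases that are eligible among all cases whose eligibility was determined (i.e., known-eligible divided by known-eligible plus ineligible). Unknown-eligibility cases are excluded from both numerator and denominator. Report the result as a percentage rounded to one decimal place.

83.5%

Determined eligible = 296 + 16 + 241 + 44 + 46 = 643
e = 643 / (643 + 127) = 643 / 770 = 0.8351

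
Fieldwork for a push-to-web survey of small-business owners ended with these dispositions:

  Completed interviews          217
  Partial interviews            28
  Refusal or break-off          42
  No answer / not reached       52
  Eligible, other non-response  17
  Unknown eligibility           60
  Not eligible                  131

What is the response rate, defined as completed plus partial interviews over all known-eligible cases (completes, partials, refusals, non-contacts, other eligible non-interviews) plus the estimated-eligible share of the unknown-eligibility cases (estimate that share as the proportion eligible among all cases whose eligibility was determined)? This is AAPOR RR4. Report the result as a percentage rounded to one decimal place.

61.3%

Num = 217 + 28 = 245
Eligible (known) = 217 + 28 + 42 + 52 + 17 = 356
e = 356 / (356 + 131) = 356 / 487 = 0.7310
Eligible share of unknowns = 0.7310 × 60 = 43.86
Denominator = 356 + 43.86 = 399.86
RR4 = 245 / 399.86 = 0.6127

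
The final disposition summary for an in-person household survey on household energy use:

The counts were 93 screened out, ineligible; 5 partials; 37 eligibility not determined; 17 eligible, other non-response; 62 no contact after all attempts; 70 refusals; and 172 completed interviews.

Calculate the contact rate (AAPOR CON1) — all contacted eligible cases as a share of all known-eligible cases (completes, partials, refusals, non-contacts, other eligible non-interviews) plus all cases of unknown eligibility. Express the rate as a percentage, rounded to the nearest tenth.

Num → 172 + 5 + 70 + 17 = 264
Base → 172 + 5 + 70 + 62 + 17 + 37 = 363
CON1 = 264 / 363 = 0.7273

72.7%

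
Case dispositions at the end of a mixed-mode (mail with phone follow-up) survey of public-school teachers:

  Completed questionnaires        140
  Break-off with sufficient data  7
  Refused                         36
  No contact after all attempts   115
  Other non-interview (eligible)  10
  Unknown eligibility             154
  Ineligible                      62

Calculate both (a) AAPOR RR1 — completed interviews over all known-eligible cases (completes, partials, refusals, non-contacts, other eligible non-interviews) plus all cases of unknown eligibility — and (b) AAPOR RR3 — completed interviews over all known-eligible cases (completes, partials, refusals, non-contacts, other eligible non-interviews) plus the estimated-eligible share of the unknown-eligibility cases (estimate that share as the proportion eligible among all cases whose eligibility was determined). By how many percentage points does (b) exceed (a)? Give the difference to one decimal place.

1.8

Num = 140
Base = 140 + 7 + 36 + 115 + 10 + 154 = 462
RR1 = 140 / 462 = 0.3030
Eligible (known) = 140 + 7 + 36 + 115 + 10 = 308
e = 308 / (308 + 62) = 308 / 370 = 0.8324
e × U = 0.8324 × 154 = 128.19
Base = 308 + 128.19 = 436.19
RR3 = 140 / 436.19 = 0.3210
Difference = 32.10 − 30.30 = 1.80 percentage points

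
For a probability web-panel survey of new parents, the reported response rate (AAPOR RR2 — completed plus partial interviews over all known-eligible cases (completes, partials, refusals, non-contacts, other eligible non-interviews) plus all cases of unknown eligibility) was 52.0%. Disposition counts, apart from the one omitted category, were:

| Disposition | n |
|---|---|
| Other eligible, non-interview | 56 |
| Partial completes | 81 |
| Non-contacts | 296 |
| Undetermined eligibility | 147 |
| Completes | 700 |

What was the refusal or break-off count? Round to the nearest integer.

Num = 700 + 81 = 781
RR2 = 781 / D = 0.520
D = 781 / 0.520 = 1501.9
Remaining denominator categories sum to 1280
refusal or break-off = 1501.9 − 1280 ≈ 222

222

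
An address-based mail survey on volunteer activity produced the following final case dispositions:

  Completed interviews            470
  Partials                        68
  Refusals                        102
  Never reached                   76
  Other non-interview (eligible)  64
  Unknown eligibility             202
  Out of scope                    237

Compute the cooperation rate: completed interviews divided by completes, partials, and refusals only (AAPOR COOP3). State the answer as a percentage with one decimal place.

Num → 470
Denominator → 470 + 68 + 102 = 640
COOP3 = 470 / 640 = 0.7344

73.4%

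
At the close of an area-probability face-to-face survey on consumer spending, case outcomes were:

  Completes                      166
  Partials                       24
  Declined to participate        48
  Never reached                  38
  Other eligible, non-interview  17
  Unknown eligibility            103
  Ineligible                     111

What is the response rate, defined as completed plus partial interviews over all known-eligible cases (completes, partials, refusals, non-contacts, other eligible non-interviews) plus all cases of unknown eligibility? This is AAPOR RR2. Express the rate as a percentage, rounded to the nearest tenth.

Numerator: 166 + 24 = 190
Denominator: 166 + 24 + 48 + 38 + 17 + 103 = 396
RR2 = 190 / 396 = 0.4798

48.0%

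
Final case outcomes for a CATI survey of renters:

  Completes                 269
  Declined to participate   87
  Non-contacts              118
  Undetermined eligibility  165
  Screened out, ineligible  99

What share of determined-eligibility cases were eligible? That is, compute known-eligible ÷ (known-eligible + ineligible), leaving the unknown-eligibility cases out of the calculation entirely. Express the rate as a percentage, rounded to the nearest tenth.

Determined eligible: 269 + 87 + 118 = 474
e = 474 / (474 + 99) = 474 / 573 = 0.8272

82.7%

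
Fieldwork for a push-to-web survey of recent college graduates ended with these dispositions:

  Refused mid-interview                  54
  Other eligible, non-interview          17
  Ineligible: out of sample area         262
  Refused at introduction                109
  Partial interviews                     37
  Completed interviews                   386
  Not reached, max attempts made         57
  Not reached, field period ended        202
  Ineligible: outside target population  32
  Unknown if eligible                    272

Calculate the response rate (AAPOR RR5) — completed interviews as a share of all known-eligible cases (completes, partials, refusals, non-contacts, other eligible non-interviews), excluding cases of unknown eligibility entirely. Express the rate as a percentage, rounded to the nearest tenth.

Declined to participate = 109 + 54 = 163
No answer / not reached = 202 + 57 = 259
Screened out, ineligible = 32 + 262 = 294
Top = 386
Denominator = 386 + 37 + 163 + 259 + 17 = 862
RR5 = 386 / 862 = 0.4478

44.8%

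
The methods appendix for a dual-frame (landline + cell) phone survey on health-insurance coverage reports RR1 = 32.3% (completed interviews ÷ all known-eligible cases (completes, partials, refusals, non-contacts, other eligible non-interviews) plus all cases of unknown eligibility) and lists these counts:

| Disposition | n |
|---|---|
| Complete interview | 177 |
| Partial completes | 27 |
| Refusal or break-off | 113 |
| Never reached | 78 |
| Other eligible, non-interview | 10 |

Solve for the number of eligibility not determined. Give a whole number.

RR1 = 177 / D = 0.323
D = 177 / 0.323 = 548.0
Remaining denominator categories sum to 405
eligibility not determined = 548.0 − 405 ≈ 143

143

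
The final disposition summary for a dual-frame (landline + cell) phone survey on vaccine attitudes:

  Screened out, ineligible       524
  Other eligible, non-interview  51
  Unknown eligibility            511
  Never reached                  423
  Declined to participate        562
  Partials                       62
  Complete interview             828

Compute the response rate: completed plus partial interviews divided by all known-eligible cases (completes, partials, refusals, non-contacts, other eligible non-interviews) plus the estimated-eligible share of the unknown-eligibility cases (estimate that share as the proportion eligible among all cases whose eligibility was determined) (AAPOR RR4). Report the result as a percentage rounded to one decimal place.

38.2%

Top → 828 + 62 = 890
Known eligible → 828 + 62 + 562 + 423 + 51 = 1926
e = 1926 / (1926 + 524) = 1926 / 2450 = 0.7861
e × U → 0.7861 × 511 = 401.70
Base → 1926 + 401.70 = 2327.70
RR4 = 890 / 2327.70 = 0.3824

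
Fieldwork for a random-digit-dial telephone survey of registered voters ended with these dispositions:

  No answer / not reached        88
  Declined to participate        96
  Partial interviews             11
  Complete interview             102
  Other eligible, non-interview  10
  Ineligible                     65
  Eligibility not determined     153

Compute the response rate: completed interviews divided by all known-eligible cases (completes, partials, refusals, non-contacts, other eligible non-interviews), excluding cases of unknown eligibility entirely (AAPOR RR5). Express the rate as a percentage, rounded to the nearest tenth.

33.2%

Num → 102
Denom → 102 + 11 + 96 + 88 + 10 = 307
RR5 = 102 / 307 = 0.3322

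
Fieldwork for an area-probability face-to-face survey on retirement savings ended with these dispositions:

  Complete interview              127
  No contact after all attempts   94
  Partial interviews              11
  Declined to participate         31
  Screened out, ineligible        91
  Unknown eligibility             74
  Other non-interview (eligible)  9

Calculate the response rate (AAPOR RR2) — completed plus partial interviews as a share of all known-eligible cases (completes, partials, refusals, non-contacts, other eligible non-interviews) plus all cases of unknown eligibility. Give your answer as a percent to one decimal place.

Num: 127 + 11 = 138
Base: 127 + 11 + 31 + 94 + 9 + 74 = 346
RR2 = 138 / 346 = 0.3988

39.9%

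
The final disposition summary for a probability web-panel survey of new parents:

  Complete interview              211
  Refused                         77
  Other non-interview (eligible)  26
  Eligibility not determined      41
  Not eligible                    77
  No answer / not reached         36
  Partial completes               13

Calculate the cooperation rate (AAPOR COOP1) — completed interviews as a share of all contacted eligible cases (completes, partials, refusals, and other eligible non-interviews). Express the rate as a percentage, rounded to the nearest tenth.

64.5%

Numerator → 211
Base → 211 + 13 + 77 + 26 = 327
COOP1 = 211 / 327 = 0.6453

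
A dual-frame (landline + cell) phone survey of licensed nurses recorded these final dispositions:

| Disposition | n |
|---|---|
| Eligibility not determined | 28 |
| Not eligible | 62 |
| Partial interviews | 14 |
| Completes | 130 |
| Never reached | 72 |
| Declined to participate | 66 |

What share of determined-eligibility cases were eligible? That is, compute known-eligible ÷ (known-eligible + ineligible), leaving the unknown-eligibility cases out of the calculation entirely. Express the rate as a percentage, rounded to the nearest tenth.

Determined eligible = 130 + 14 + 66 + 72 = 282
e = 282 / (282 + 62) = 282 / 344 = 0.8198

82.0%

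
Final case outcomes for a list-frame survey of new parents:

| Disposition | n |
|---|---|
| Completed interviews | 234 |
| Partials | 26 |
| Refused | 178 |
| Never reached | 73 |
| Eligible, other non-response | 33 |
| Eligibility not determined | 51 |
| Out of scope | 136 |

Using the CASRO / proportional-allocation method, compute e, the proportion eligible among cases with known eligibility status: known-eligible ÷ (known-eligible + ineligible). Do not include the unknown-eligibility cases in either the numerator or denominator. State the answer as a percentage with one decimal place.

80.0%

Determined eligible: 234 + 26 + 178 + 73 + 33 = 544
e = 544 / (544 + 136) = 544 / 680 = 0.8000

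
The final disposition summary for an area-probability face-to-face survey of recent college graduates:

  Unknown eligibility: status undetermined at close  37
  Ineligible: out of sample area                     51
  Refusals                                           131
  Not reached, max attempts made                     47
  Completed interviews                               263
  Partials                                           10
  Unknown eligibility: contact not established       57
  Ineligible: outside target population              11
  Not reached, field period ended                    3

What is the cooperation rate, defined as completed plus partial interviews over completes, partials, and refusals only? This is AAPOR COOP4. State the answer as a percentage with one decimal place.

67.6%

Non-contacts = 3 + 47 = 50
Undetermined eligibility = 57 + 37 = 94
Ineligible = 11 + 51 = 62
Num → 263 + 10 = 273
Denom → 263 + 10 + 131 = 404
COOP4 = 273 / 404 = 0.6757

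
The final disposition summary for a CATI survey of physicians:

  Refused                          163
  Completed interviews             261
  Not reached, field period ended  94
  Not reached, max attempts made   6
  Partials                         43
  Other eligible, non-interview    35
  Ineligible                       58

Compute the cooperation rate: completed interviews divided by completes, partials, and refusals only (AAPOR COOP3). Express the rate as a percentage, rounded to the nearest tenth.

No answer / not reached = 94 + 6 = 100
Num → 261
Denominator → 261 + 43 + 163 = 467
COOP3 = 261 / 467 = 0.5589

55.9%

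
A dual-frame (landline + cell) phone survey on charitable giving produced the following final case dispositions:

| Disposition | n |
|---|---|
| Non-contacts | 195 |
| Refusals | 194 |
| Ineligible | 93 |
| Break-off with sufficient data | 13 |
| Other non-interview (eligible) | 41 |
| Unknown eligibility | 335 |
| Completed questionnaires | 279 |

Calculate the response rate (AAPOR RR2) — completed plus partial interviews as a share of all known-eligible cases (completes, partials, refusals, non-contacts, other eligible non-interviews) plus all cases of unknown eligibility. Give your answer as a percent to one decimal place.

27.6%

Top: 279 + 13 = 292
Base: 279 + 13 + 194 + 195 + 41 + 335 = 1057
RR2 = 292 / 1057 = 0.2763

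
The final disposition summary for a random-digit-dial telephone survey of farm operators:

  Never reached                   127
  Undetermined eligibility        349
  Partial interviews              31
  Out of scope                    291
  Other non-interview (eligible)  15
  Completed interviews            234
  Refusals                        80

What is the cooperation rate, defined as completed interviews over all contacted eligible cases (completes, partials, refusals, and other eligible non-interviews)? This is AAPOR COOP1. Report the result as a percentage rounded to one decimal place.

65.0%

Top = 234
Denom = 234 + 31 + 80 + 15 = 360
COOP1 = 234 / 360 = 0.6500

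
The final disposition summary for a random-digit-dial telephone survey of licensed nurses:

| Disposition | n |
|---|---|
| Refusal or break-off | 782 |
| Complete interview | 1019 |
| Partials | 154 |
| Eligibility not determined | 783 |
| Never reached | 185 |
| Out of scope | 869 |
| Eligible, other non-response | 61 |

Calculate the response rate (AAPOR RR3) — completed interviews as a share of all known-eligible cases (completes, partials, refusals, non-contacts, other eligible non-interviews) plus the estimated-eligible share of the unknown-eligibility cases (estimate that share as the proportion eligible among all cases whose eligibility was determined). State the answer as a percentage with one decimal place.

Numerator: 1019
Eligible (known): 1019 + 154 + 782 + 185 + 61 = 2201
e = 2201 / (2201 + 869) = 2201 / 3070 = 0.7169
Eligible share of unknowns: 0.7169 × 783 = 561.33
Denom: 2201 + 561.33 = 2762.33
RR3 = 1019 / 2762.33 = 0.3689

36.9%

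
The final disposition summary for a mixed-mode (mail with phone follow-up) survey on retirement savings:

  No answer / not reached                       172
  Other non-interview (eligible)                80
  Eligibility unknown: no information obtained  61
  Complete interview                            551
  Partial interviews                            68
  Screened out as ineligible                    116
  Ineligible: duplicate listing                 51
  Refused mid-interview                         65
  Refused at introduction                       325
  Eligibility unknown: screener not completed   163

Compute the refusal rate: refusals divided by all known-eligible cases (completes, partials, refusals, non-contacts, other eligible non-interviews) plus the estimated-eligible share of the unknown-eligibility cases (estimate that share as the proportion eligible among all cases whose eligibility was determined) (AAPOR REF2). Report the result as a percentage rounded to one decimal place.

Refusal or break-off = 325 + 65 = 390
Eligibility not determined = 163 + 61 = 224
Out of scope = 116 + 51 = 167
Top → 390
Determined eligible → 551 + 68 + 390 + 172 + 80 = 1261
e = 1261 / (1261 + 167) = 1261 / 1428 = 0.8831
Eligible share of unknowns → 0.8831 × 224 = 197.81
Denom → 1261 + 197.81 = 1458.81
REF2 = 390 / 1458.81 = 0.2673

26.7%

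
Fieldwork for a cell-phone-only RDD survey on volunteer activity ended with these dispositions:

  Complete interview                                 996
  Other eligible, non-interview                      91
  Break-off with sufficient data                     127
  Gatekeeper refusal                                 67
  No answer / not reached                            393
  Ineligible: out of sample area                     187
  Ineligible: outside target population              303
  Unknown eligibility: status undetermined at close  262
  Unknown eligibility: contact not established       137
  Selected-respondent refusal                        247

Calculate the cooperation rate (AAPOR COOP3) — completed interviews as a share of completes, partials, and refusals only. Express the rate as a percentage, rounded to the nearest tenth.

69.3%

Refusal or break-off = 67 + 247 = 314
Unknown eligibility = 137 + 262 = 399
Out of scope = 303 + 187 = 490
Numerator = 996
Denominator = 996 + 127 + 314 = 1437
COOP3 = 996 / 1437 = 0.6931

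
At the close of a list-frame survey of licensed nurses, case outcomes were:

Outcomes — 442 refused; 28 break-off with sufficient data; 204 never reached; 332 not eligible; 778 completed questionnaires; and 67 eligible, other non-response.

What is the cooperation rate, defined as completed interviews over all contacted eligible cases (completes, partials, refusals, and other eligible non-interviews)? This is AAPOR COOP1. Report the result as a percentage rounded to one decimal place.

Top = 778
Denominator = 778 + 28 + 442 + 67 = 1315
COOP1 = 778 / 1315 = 0.5916

59.2%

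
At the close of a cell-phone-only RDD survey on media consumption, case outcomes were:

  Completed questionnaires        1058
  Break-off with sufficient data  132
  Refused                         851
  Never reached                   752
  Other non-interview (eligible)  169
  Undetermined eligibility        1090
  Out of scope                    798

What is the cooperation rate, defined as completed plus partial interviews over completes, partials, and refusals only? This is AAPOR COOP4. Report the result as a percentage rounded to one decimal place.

58.3%

Numerator → 1058 + 132 = 1190
Denom → 1058 + 132 + 851 = 2041
COOP4 = 1190 / 2041 = 0.5830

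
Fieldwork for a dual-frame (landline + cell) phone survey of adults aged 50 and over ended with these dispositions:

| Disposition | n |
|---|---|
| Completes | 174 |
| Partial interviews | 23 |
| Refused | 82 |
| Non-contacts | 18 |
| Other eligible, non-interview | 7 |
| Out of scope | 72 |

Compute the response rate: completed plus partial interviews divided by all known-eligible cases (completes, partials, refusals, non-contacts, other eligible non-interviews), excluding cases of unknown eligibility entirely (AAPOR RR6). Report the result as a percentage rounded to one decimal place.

64.8%

Num: 174 + 23 = 197
Base: 174 + 23 + 82 + 18 + 7 = 304
RR6 = 197 / 304 = 0.6480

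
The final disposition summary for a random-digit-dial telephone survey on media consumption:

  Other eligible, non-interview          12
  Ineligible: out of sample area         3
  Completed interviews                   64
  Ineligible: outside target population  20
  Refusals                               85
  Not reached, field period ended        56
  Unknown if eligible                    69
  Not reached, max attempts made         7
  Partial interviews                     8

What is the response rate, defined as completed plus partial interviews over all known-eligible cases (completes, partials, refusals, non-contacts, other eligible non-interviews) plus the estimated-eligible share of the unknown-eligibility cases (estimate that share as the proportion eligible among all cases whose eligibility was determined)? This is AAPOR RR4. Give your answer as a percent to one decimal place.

Non-contacts = 56 + 7 = 63
Screened out, ineligible = 20 + 3 = 23
Top: 64 + 8 = 72
Known eligible: 64 + 8 + 85 + 63 + 12 = 232
e = 232 / (232 + 23) = 232 / 255 = 0.9098
Eligible share of unknowns: 0.9098 × 69 = 62.78
Denom: 232 + 62.78 = 294.78
RR4 = 72 / 294.78 = 0.2442

24.4%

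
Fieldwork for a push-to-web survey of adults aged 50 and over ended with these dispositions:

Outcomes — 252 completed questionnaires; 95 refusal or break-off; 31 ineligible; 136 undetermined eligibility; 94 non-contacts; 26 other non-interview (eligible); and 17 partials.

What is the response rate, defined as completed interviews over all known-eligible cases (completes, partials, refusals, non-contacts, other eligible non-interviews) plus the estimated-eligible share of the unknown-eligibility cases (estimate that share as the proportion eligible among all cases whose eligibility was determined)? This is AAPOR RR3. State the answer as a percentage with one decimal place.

Numerator: 252
Determined eligible: 252 + 17 + 95 + 94 + 26 = 484
e = 484 / (484 + 31) = 484 / 515 = 0.9398
e × U: 0.9398 × 136 = 127.81
Denom: 484 + 127.81 = 611.81
RR3 = 252 / 611.81 = 0.4119

41.2%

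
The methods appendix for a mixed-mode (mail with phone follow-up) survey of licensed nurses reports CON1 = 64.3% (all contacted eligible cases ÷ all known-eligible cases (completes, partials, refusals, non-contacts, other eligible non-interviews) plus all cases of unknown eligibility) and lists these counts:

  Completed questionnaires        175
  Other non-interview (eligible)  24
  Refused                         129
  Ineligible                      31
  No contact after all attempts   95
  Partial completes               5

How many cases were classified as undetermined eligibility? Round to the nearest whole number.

Numerator → 175 + 5 + 129 + 24 = 333
CON1 = 333 / D = 0.643
D = 333 / 0.643 = 517.9
Other denominator terms total 428
undetermined eligibility = 517.9 − 428 ≈ 90

90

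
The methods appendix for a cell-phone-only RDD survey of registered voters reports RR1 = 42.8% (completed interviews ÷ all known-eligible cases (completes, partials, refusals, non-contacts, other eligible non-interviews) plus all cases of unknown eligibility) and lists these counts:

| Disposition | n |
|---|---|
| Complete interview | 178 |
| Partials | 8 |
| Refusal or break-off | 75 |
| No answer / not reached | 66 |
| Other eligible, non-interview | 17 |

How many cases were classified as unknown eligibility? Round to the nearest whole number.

72

RR1 = 178 / D = 0.428
D = 178 / 0.428 = 415.9
Remaining denominator categories sum to 344
unknown eligibility = 415.9 − 344 ≈ 72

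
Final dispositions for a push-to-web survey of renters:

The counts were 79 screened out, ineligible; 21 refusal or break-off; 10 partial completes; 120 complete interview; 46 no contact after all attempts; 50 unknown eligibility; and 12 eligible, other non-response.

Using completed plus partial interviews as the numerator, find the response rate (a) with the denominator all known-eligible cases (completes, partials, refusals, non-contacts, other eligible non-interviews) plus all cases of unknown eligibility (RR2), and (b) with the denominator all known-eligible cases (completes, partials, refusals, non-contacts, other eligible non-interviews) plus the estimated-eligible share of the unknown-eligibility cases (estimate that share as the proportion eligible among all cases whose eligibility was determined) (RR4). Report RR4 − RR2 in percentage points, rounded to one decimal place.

Top = 120 + 10 = 130
Base = 120 + 10 + 21 + 46 + 12 + 50 = 259
RR2 = 130 / 259 = 0.5019
Determined eligible = 120 + 10 + 21 + 46 + 12 = 209
e = 209 / (209 + 79) = 209 / 288 = 0.7257
Estimated eligible among unknowns = 0.7257 × 50 = 36.29
Base = 209 + 36.29 = 245.29
RR4 = 130 / 245.29 = 0.5300
Difference = 53.00 − 50.19 = 2.81 percentage points

2.8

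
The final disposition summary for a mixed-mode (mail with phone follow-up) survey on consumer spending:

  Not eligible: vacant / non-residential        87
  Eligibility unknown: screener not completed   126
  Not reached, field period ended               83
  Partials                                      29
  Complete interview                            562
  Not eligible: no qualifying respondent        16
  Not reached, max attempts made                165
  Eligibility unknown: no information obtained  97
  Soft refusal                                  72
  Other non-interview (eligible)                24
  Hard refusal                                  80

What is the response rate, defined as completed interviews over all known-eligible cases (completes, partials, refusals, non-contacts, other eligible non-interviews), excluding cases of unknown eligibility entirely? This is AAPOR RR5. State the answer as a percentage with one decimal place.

55.4%

Declined to participate = 80 + 72 = 152
No contact after all attempts = 83 + 165 = 248
Eligibility not determined = 126 + 97 = 223
Ineligible = 16 + 87 = 103
Top = 562
Denom = 562 + 29 + 152 + 248 + 24 = 1015
RR5 = 562 / 1015 = 0.5537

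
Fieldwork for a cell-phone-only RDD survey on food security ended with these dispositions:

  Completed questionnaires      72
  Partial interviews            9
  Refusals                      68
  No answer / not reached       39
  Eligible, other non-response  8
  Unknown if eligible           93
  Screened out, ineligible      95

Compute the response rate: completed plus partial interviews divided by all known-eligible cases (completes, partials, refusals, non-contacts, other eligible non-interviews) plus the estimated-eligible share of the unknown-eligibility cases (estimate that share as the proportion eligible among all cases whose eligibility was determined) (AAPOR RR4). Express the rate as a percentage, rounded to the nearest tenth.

Num = 72 + 9 = 81
Eligible (known) = 72 + 9 + 68 + 39 + 8 = 196
e = 196 / (196 + 95) = 196 / 291 = 0.6735
Eligible share of unknowns = 0.6735 × 93 = 62.64
Denom = 196 + 62.64 = 258.64
RR4 = 81 / 258.64 = 0.3132

31.3%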